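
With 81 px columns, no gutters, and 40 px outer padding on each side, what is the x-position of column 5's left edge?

364 px

Column 5 starts at margin + 4·(column + gutter) = 40 + 4·81 = 364 px.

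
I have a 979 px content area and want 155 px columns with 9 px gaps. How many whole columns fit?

6 columns: 6·155 + 5·9 = 975 px ≤ 979.
7 columns: 1139 px > 979. So 6.

6 columns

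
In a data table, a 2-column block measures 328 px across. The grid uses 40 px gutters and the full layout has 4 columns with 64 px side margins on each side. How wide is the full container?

824 px

Subtracting 1 gutter of 40 leaves 288 for 2 columns, so c = 144 px.
Adding margins, columns and gutters: 128 + 576 + 120 = 824 px.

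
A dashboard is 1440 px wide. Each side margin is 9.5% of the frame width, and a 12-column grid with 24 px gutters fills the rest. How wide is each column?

75.2 px

Margins: 9.5% × 1440 = 136.8 px each, so content = 1440 − 273.6 = 1166.4 px.
12 columns + 11 gutters: 12c + 11·24 = 1166.4.
12c = 1166.4 − 264 = 902.4, so c = 75.2 px.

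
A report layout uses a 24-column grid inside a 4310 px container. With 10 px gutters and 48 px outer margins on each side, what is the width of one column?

166 px

Take off 96 px of margins, leaving 4214 px.
4214 − 23·10 = 3984; ÷24 gives c = 166 px.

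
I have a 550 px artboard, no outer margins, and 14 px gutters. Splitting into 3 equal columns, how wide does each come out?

174 px

550 − 2·14 = 522; ÷3 gives c = 174 px.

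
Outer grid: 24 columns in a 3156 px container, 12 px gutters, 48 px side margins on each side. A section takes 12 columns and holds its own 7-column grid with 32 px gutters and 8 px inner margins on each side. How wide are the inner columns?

Inside the margins: 3156 − 96 = 3060 px.
3060 − 23·12 = 2784; ÷24 gives c = 116 px.
12 columns plus 11 gutters: 1392 + 132 = 1524 px.
Inner content = 1524 − 2·8 = 1508 px.
Subtracting 6 gutters of 32 leaves 1316 for 7 columns, so d = 188 px.

188 px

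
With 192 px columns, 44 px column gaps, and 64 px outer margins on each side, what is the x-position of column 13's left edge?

2896 px

Column 13 starts at margin + 12·(column + gutter) = 64 + 12·236 = 2896 px.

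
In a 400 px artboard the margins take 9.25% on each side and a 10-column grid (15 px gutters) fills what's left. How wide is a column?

Each margin = 9.25% of 400 = 37 px; content = 400 − 2·37 = 326 px.
Subtracting 9 gutters of 15 leaves 191 for 10 columns, so c = 19.1 px.

19.1 px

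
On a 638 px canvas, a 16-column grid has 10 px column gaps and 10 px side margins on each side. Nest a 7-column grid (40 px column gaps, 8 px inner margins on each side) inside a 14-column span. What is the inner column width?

40.5 px

Take off 20 px of margins, leaving 618 px.
16c + 15·10 = 618 → 16c = 468 → c = 29.25 px.
Span of 14: 14·29.25 + 13·10 = 409.5 + 130 = 539.5 px.
Inner content = 539.5 − 2·8 = 523.5 px.
523.5 − 6·40 = 283.5; ÷7 gives d = 40.5 px.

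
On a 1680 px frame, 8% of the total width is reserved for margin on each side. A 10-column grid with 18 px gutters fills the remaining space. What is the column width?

1680 × (1 − 2·8%) = 1680 × 84% = 1411.2 px for the columns.
1411.2 − 9·18 = 1249.2; ÷10 gives c = 124.92 px.

124.92 px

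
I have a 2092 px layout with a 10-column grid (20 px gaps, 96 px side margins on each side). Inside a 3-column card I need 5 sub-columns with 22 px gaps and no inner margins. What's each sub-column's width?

93.6 px

Inside the margins: 2092 − 192 = 1900 px.
10 columns + 9 gaps: 10c + 9·20 = 1900.
10c = 1900 − 180 = 1720, so c = 172 px.
3-column span = 3·172 + 2·20 = 556 px.
556 − 4·22 = 468; ÷5 gives d = 93.6 px.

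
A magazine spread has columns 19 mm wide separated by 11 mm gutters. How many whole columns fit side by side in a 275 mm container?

9 columns

k columns need k·19 + (k−1)·11 = k·30 − 11.
k·30 − 11 ≤ 275 → k ≤ 286 / 30 ≈ 9.53, so k = 9.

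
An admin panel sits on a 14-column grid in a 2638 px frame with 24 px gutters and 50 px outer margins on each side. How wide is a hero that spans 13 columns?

Content width = 2638 − 2·50 = 2538 px.
14c + 13·24 = 2538 → 14c = 2226 → c = 159 px.
Span of 13: 13·159 + 12·24 = 2067 + 288 = 2355 px.

2355 px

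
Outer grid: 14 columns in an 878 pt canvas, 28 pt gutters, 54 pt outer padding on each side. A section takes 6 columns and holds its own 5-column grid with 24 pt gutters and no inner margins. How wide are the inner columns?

43.6 pt

Inside the margins: 878 − 108 = 770 pt.
770 − 13·28 = 406; ÷14 gives c = 29 pt.
6-column span = 6·29 + 5·28 = 314 pt.
5d + 4·24 = 314 → 5d = 218 → d = 43.6 pt.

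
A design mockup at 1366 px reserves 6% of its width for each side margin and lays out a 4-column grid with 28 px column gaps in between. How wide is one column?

1366 × (1 − 2·6%) = 1366 × 88% = 1202.08 px for the columns.
1202.08 − 3·28 = 1118.08; ÷4 gives c = 279.52 px.

279.52 px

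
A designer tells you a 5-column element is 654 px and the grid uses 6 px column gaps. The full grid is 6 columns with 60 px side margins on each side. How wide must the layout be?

5 columns + 4 column gaps: 5c + 4·6 = 654.
5c = 654 − 24 = 630, so c = 126 px.
Layout = 2·60 + 6·126 + 5·6 = 120 + 756 + 30 = 906 px.

906 px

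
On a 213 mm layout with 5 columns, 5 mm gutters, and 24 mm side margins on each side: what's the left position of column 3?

Subtract both margins: 213 − 2·24 = 165 mm.
5c + 4·5 = 165 → 5c = 145 → c = 29 mm.
Before column 3: the margin + 2 columns + 2 gutters.
Offset = 24 + 2·(29 + 5) = 24 + 68 = 92 mm.

92 mm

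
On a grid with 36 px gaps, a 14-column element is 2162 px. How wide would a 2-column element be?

278 px

Subtracting 13 gaps of 36 leaves 1694 for 14 columns, so c = 121 px.
2 columns plus 1 gap: 242 + 36 = 278 px.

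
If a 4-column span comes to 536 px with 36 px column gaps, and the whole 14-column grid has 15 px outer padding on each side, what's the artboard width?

1996 px

536 − 3·36 = 428; ÷4 gives c = 107 px.
Artboard = 2·15 + 14·107 + 13·36 = 30 + 1498 + 468 = 1996 px.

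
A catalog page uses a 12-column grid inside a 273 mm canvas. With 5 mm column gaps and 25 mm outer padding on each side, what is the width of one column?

Subtract both margins: 273 − 2·25 = 223 mm.
12c + 11·5 = 223 → 12c = 168 → c = 14 mm.

14 mm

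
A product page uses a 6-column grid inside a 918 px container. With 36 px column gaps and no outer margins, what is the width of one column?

123 px

Subtracting 5 column gaps of 36 leaves 738 for 6 columns, so c = 123 px.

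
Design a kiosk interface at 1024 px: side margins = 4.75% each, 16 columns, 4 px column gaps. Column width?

54.17 px

Margins: 4.75% × 1024 = 48.64 px each, so content = 1024 − 97.28 = 926.72 px.
16 columns + 15 column gaps: 16c + 15·4 = 926.72.
16c = 926.72 − 60 = 866.72, so c = 54.17 px.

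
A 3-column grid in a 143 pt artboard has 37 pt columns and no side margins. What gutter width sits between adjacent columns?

16 pt

3 columns take 3·37 = 111 pt; remaining 32 splits into 2 gutters.
g = 32 / 2 = 16 pt.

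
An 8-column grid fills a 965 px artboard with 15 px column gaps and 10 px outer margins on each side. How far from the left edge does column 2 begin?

Take off 20 px of margins, leaving 945 px.
Subtracting 7 column gaps of 15 leaves 840 for 8 columns, so c = 105 px.
Column 2 starts at margin + 1·(column + gutter) = 10 + 1·120 = 130 px.

130 px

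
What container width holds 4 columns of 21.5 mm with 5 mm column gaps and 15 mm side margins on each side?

131 mm

Adding margins, columns and gutters: 30 + 86 + 15 = 131 mm.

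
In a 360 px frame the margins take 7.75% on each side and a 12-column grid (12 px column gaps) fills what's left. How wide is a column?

360 × (1 − 2·7.75%) = 360 × 84.5% = 304.2 px for the columns.
12c + 11·12 = 304.2 → 12c = 172.2 → c = 14.35 px.

14.35 px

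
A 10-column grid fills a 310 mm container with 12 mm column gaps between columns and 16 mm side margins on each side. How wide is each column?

17 mm

Take off 32 mm of margins, leaving 278 mm.
10c + 9·12 = 278 → 10c = 170 → c = 17 mm.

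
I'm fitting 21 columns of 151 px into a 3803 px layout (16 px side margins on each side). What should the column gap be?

30 px

Content width = 3803 − 2·16 = 3771 px.
21·151 + 20g = 3771 → 20g = 600 → g = 30 px.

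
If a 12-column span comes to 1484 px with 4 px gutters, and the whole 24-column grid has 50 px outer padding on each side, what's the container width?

3072 px

Subtracting 11 gutters of 4 leaves 1440 for 12 columns, so c = 120 px.
Adding margins, columns and gutters: 100 + 2880 + 92 = 3072 px.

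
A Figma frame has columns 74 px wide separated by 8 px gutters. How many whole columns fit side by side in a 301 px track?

Each extra column adds 74 + 8 = 82 px.
(301 + 8) / 82 = 3.77, so 3 columns fit.

3 columns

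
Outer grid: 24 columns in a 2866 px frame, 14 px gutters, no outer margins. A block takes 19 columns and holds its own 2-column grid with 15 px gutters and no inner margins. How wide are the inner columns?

1125.5 px

24 columns + 23 gutters: 24c + 23·14 = 2866.
24c = 2866 − 322 = 2544, so c = 106 px.
19 columns plus 18 gutters: 2014 + 252 = 2266 px.
2266 − 1·15 = 2251; ÷2 gives d = 1125.5 px.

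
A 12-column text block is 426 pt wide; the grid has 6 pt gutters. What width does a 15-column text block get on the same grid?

12c + 11·6 = 426 → 12c = 360 → c = 30 pt.
15 columns plus 14 gutters: 450 + 84 = 534 pt.

534 pt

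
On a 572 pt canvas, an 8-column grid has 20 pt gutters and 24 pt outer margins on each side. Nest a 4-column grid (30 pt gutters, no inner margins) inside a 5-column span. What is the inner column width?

Take off 48 pt of margins, leaving 524 pt.
524 − 7·20 = 384; ÷8 gives c = 48 pt.
5-column span = 5·48 + 4·20 = 320 pt.
4 columns + 3 gutters: 4d + 3·30 = 320.
4d = 320 − 90 = 230, so d = 57.5 pt.

57.5 pt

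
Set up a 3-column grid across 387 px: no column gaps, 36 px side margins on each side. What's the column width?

105 px

Content width = 387 − 2·36 = 315 px.
315 / 3 = 105 px per column.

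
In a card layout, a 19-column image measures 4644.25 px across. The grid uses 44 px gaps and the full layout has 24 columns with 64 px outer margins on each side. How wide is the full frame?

6006 px

4644.25 − 18·44 = 3852.25; ÷19 gives c = 202.75 px.
Total width: 2·64 + 24·202.75 + 23·44 = 6006 px.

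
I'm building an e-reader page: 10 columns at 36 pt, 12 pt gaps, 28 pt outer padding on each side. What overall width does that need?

Canvas = 2·28 + 10·36 + 9·12 = 56 + 360 + 108 = 524 pt.

524 pt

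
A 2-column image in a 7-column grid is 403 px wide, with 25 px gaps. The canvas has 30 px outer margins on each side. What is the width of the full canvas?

1533 px

2 columns + 1 gap: 2c + 1·25 = 403.
2c = 403 − 25 = 378, so c = 189 px.
Canvas = 2·30 + 7·189 + 6·25 = 60 + 1323 + 150 = 1533 px.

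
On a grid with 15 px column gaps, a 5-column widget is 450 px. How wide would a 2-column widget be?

171 px

Subtracting 4 column gaps of 15 leaves 390 for 5 columns, so c = 78 px.
2-column span = 2·78 + 1·15 = 171 px.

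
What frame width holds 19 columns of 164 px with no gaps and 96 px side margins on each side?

Frame = 2·96 + 19·164 = 192 + 3116 = 3308 px.

3308 px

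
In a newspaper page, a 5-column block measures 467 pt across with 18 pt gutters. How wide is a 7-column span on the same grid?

661 pt

Subtracting 4 gutters of 18 leaves 395 for 5 columns, so c = 79 pt.
Span of 7: 7·79 + 6·18 = 553 + 108 = 661 pt.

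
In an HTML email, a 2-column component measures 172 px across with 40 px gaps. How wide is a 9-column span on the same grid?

2 columns + 1 gap: 2c + 1·40 = 172.
2c = 172 − 40 = 132, so c = 66 px.
9 columns plus 8 gaps: 594 + 320 = 914 px.

914 px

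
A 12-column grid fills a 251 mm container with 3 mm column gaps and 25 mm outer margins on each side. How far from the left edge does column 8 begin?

144 mm

Inside the margins: 251 − 50 = 201 mm.
12c + 11·3 = 201 → 12c = 168 → c = 14 mm.
Column 8 starts at margin + 7·(column + gutter) = 25 + 7·17 = 144 mm.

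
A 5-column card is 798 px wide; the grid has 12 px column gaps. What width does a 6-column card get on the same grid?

5 columns + 4 column gaps: 5c + 4·12 = 798.
5c = 798 − 48 = 750, so c = 150 px.
6 columns plus 5 column gaps: 900 + 60 = 960 px.

960 px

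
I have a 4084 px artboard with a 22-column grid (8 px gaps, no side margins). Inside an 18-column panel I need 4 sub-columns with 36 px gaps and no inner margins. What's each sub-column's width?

808 px

4084 − 21·8 = 3916; ÷22 gives c = 178 px.
Span of 18: 18·178 + 17·8 = 3204 + 136 = 3340 px.
Subtracting 3 gaps of 36 leaves 3232 for 4 columns, so d = 808 px.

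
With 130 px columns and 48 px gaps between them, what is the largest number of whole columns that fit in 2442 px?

k columns need k·130 + (k−1)·48 = k·178 − 48.
k·178 − 48 ≤ 2442 → k ≤ 2490 / 178 ≈ 13.99, so k = 13.

13 columns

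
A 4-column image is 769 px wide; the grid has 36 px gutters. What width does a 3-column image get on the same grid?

567.75 px

769 − 3·36 = 661; ÷4 gives c = 165.25 px.
Span of 3: 3·165.25 + 2·36 = 495.75 + 72 = 567.75 px.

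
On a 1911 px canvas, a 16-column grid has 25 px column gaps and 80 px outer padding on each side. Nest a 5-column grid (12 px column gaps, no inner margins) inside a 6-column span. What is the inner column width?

Outer content = 1911 − 2·80 = 1751 px.
16c + 15·25 = 1751 → 16c = 1376 → c = 86 px.
6-column span = 6·86 + 5·25 = 641 px.
5d + 4·12 = 641 → 5d = 593 → d = 118.6 px.

118.6 px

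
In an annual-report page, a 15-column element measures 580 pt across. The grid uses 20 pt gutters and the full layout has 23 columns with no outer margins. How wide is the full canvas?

900 pt

580 − 14·20 = 300; ÷15 gives c = 20 pt.
Total width: 23·20 + 22·20 = 900 pt.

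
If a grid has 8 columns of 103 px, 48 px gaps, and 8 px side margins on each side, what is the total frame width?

Adding margins, columns and gutters: 16 + 824 + 336 = 1176 px.

1176 px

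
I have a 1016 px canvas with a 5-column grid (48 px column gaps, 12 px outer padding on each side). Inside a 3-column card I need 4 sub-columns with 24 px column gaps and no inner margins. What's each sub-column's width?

126 px

Outer content = 1016 − 2·12 = 992 px.
992 − 4·48 = 800; ÷5 gives c = 160 px.
3-column span = 3·160 + 2·48 = 576 px.
4 columns + 3 column gaps: 4d + 3·24 = 576.
4d = 576 − 72 = 504, so d = 126 px.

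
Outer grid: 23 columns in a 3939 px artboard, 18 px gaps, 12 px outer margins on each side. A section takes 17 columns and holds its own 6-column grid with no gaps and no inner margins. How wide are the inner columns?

481.5 px

Inside the margins: 3939 − 24 = 3915 px.
23 columns + 22 gaps: 23c + 22·18 = 3915.
23c = 3915 − 396 = 3519, so c = 153 px.
17-column span = 17·153 + 16·18 = 2889 px.
6d = 2889 → d = 481.5 px.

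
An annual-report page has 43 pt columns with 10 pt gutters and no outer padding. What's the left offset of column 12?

No margin, so column 12 starts at 11·(column + gutter) = 11·53 = 583 pt.

583 pt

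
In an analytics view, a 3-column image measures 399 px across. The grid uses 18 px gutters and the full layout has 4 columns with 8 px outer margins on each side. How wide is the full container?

3 columns + 2 gutters: 3c + 2·18 = 399.
3c = 399 − 36 = 363, so c = 121 px.
Container = 2·8 + 4·121 + 3·18 = 16 + 484 + 54 = 554 px.

554 px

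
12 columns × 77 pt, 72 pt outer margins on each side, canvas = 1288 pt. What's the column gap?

20 pt

Subtract both margins: 1288 − 2·72 = 1144 pt.
12 columns take 12·77 = 924 pt; remaining 220 splits into 11 column gaps.
g = 220 / 11 = 20 pt.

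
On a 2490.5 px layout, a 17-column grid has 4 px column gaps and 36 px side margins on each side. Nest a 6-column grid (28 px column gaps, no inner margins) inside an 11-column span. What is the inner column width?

Take off 72 px of margins, leaving 2418.5 px.
2418.5 − 16·4 = 2354.5; ÷17 gives c = 138.5 px.
Span of 11: 11·138.5 + 10·4 = 1523.5 + 40 = 1563.5 px.
1563.5 − 5·28 = 1423.5; ÷6 gives d = 237.25 px.

237.25 px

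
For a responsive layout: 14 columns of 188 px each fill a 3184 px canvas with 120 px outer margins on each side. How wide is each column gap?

Take off 240 px of margins, leaving 2944 px.
Columns use 2632 px, leaving 312 px across 13 column gaps = 24 px each.

24 px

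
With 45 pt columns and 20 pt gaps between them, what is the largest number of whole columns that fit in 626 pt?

9 columns: 9·45 + 8·20 = 565 pt ≤ 626.
10 columns: 630 pt > 626. So 9.

9 columns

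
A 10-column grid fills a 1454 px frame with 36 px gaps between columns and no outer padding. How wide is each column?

113 px

1454 − 9·36 = 1130; ÷10 gives c = 113 px.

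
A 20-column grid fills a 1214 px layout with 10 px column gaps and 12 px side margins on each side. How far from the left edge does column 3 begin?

132 px

Take off 24 px of margins, leaving 1190 px.
20c + 19·10 = 1190 → 20c = 1000 → c = 50 px.
Each column+gutter stride is 60 px; 2 of them past the 12 px margin is 12 + 120 = 132 px.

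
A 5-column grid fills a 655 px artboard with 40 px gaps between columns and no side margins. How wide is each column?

99 px

Subtracting 4 gaps of 40 leaves 495 for 5 columns, so c = 99 px.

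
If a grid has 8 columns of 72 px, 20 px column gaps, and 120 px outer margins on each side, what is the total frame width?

Total width: 2·120 + 8·72 + 7·20 = 956 px.

956 px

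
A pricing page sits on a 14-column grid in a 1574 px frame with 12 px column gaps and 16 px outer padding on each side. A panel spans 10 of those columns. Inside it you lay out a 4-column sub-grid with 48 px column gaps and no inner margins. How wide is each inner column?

238.5 px

Subtract both margins: 1574 − 2·16 = 1542 px.
14c + 13·12 = 1542 → 14c = 1386 → c = 99 px.
10 columns plus 9 column gaps: 990 + 108 = 1098 px.
4d + 3·48 = 1098 → 4d = 954 → d = 238.5 px.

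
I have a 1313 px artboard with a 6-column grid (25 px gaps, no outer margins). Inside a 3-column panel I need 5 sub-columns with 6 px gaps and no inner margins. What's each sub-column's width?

6 columns + 5 gaps: 6c + 5·25 = 1313.
6c = 1313 − 125 = 1188, so c = 198 px.
3 columns plus 2 gaps: 594 + 50 = 644 px.
5d + 4·6 = 644 → 5d = 620 → d = 124 px.

124 px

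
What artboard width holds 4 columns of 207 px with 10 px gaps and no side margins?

858 px

Summing: 828 + 30 = 858 px.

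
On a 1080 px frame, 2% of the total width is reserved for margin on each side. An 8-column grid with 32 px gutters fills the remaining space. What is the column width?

101.6 px

Each margin = 2% of 1080 = 21.6 px; content = 1080 − 2·21.6 = 1036.8 px.
Subtracting 7 gutters of 32 leaves 812.8 for 8 columns, so c = 101.6 px.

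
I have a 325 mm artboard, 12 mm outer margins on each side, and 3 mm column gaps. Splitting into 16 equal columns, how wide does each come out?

16 mm

Inside the margins: 325 − 24 = 301 mm.
Subtracting 15 column gaps of 3 leaves 256 for 16 columns, so c = 16 mm.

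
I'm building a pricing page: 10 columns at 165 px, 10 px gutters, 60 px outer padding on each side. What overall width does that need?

1860 px

Adding margins, columns and gutters: 120 + 1650 + 90 = 1860 px.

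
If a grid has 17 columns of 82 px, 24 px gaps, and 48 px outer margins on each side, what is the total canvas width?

Canvas = 2·48 + 17·82 + 16·24 = 96 + 1394 + 384 = 1874 px.

1874 px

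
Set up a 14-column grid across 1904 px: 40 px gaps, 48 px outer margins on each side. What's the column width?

Take off 96 px of margins, leaving 1808 px.
14c + 13·40 = 1808 → 14c = 1288 → c = 92 px.

92 px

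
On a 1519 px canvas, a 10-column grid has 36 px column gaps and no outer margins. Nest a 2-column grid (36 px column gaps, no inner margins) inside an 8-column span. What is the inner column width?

586 px

Subtracting 9 column gaps of 36 leaves 1195 for 10 columns, so c = 119.5 px.
Span of 8: 8·119.5 + 7·36 = 956 + 252 = 1208 px.
2 columns + 1 column gap: 2d + 1·36 = 1208.
2d = 1208 − 36 = 1172, so d = 586 px.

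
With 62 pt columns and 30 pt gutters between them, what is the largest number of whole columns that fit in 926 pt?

10 columns: 10·62 + 9·30 = 890 pt ≤ 926.
11 columns: 982 pt > 926. So 10.

10 columns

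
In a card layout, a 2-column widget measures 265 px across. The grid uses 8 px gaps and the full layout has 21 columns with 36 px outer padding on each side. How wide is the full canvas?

2 columns + 1 gap: 2c + 1·8 = 265.
2c = 265 − 8 = 257, so c = 128.5 px.
Canvas = 2·36 + 21·128.5 + 20·8 = 72 + 2698.5 + 160 = 2930.5 px.

2930.5 px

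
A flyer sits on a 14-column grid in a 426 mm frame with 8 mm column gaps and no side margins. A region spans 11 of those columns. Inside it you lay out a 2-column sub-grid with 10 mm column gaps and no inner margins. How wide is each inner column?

14c + 13·8 = 426 → 14c = 322 → c = 23 mm.
Span of 11: 11·23 + 10·8 = 253 + 80 = 333 mm.
Subtracting 1 column gap of 10 leaves 323 for 2 columns, so d = 161.5 mm.

161.5 mm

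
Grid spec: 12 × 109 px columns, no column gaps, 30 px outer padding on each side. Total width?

1368 px

Summing: 60 + 1308 = 1368 px.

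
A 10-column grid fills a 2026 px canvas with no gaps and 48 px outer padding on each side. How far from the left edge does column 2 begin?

Content = 2026 − 2·48 = 1930 px.
With no gaps, each column is 1930/10 = 193 px.
Each column+gutter stride is 193 px; 1 of them past the 48 px margin is 48 + 193 = 241 px.

241 px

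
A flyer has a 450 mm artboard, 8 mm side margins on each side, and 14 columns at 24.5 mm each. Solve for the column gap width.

7 mm

Content width = 450 − 2·8 = 434 mm.
14·24.5 + 13g = 434 → 13g = 91 → g = 7 mm.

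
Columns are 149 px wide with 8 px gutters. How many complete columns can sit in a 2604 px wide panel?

16 columns: 16·149 + 15·8 = 2504 px ≤ 2604.
17 columns: 2661 px > 2604. So 16.

16 columns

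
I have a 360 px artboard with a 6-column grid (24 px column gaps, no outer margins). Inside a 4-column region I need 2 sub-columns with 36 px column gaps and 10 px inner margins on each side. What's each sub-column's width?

88 px

6c + 5·24 = 360 → 6c = 240 → c = 40 px.
4-column span = 4·40 + 3·24 = 232 px.
Inner content = 232 − 2·10 = 212 px.
2d + 1·36 = 212 → 2d = 176 → d = 88 px.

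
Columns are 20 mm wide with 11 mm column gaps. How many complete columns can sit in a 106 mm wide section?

Each extra column adds 20 + 11 = 31 mm.
(106 + 11) / 31 = 3.77, so 3 columns fit.

3 columns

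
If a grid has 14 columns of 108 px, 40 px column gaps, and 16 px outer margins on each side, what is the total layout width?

2064 px

Layout = 2·16 + 14·108 + 13·40 = 32 + 1512 + 520 = 2064 px.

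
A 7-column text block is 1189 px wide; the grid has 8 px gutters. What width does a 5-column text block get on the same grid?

1189 − 6·8 = 1141; ÷7 gives c = 163 px.
Span of 5: 5·163 + 4·8 = 815 + 32 = 847 px.

847 px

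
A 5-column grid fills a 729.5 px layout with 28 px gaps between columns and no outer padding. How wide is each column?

5c + 4·28 = 729.5 → 5c = 617.5 → c = 123.5 px.

123.5 px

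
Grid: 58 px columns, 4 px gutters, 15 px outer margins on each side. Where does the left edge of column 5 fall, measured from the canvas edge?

Column 5 starts at margin + 4·(column + gutter) = 15 + 4·62 = 263 px.

263 px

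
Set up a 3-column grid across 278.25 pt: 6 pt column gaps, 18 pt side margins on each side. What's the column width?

Subtract both margins: 278.25 − 2·18 = 242.25 pt.
3c + 2·6 = 242.25 → 3c = 230.25 → c = 76.75 pt.

76.75 pt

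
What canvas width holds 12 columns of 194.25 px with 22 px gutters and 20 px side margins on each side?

Adding margins, columns and gutters: 40 + 2331 + 242 = 2613 px.

2613 px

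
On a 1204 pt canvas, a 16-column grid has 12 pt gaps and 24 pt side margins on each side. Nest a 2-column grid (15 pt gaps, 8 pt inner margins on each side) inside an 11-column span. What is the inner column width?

Subtract both margins: 1204 − 2·24 = 1156 pt.
1156 − 15·12 = 976; ÷16 gives c = 61 pt.
11-column span = 11·61 + 10·12 = 791 pt.
Inner content = 791 − 2·8 = 775 pt.
2d + 1·15 = 775 → 2d = 760 → d = 380 pt.

380 pt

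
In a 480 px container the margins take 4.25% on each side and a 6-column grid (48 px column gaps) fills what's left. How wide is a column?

33.2 px

Margins: 4.25% × 480 = 20.4 px each, so content = 480 − 40.8 = 439.2 px.
6 columns + 5 column gaps: 6c + 5·48 = 439.2.
6c = 439.2 − 240 = 199.2, so c = 33.2 px.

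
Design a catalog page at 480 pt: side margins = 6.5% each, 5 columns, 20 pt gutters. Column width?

67.52 pt

Margins: 6.5% × 480 = 31.2 pt each, so content = 480 − 62.4 = 417.6 pt.
417.6 − 4·20 = 337.6; ÷5 gives c = 67.52 pt.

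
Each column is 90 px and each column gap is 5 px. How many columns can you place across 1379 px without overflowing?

14 columns: 14·90 + 13·5 = 1325 px ≤ 1379.
15 columns: 1420 px > 1379. So 14.

14 columns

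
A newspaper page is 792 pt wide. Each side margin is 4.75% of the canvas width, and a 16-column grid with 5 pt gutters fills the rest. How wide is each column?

792 × (1 − 2·4.75%) = 792 × 90.5% = 716.76 pt for the columns.
16 columns + 15 gutters: 16c + 15·5 = 716.76.
16c = 716.76 − 75 = 641.76, so c = 40.11 pt.

40.11 pt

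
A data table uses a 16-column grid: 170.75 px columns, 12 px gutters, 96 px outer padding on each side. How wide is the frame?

Adding margins, columns and gutters: 192 + 2732 + 180 = 3104 px.

3104 px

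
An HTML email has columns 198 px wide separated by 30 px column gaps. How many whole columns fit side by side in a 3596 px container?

15 columns: 15·198 + 14·30 = 3390 px ≤ 3596.
16 columns: 3618 px > 3596. So 15.

15 columns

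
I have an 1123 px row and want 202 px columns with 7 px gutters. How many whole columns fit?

5 columns

5 columns: 5·202 + 4·7 = 1038 px ≤ 1123.
6 columns: 1247 px > 1123. So 5.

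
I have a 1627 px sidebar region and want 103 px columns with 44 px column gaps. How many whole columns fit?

11 columns

11 columns: 11·103 + 10·44 = 1573 px ≤ 1627.
12 columns: 1720 px > 1627. So 11.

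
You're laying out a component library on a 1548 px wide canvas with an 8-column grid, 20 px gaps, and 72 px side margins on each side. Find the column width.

Take off 144 px of margins, leaving 1404 px.
Subtracting 7 gaps of 20 leaves 1264 for 8 columns, so c = 158 px.

158 px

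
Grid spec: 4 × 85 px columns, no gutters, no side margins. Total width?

Container = 4·85 = 340 = 340 px.

340 px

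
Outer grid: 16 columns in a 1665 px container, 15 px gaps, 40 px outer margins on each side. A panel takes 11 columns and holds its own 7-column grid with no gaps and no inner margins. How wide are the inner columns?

155 px

Outer content = 1665 − 2·40 = 1585 px.
16c + 15·15 = 1585 → 16c = 1360 → c = 85 px.
11 columns plus 10 gaps: 935 + 150 = 1085 px.
7d = 1085 → d = 155 px.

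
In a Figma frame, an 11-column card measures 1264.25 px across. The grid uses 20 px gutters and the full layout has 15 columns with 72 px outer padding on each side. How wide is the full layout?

1875.25 px

Subtracting 10 gutters of 20 leaves 1064.25 for 11 columns, so c = 96.75 px.
Total width: 2·72 + 15·96.75 + 14·20 = 1875.25 px.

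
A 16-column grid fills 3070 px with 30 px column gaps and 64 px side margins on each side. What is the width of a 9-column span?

Inside the margins: 3070 − 128 = 2942 px.
16 columns + 15 column gaps: 16c + 15·30 = 2942.
16c = 2942 − 450 = 2492, so c = 155.75 px.
Span of 9: 9·155.75 + 8·30 = 1401.75 + 240 = 1641.75 px.

1641.75 px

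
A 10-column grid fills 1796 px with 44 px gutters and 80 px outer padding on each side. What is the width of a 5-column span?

Subtract both margins: 1796 − 2·80 = 1636 px.
10c + 9·44 = 1636 → 10c = 1240 → c = 124 px.
Span of 5: 5·124 + 4·44 = 620 + 176 = 796 px.

796 px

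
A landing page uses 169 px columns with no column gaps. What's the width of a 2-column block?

338 px

2-column span = 2·169 = 338 px.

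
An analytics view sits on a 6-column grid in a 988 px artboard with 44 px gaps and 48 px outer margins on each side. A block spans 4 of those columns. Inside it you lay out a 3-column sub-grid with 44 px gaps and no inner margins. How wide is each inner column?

Subtract both margins: 988 − 2·48 = 892 px.
892 − 5·44 = 672; ÷6 gives c = 112 px.
4 columns plus 3 gaps: 448 + 132 = 580 px.
3 columns + 2 gaps: 3d + 2·44 = 580.
3d = 580 − 88 = 492, so d = 164 px.

164 px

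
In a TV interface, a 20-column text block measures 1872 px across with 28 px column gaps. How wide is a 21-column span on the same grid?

1967 px

20c + 19·28 = 1872 → 20c = 1340 → c = 67 px.
21 columns plus 20 column gaps: 1407 + 560 = 1967 px.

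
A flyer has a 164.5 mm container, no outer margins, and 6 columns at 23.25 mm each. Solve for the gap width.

6·23.25 + 5g = 164.5 → 5g = 25 → g = 5 mm.

5 mm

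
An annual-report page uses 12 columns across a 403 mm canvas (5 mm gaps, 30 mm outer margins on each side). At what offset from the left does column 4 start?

117 mm

Content = 403 − 2·30 = 343 mm.
12 columns + 11 gaps: 12c + 11·5 = 343.
12c = 343 − 55 = 288, so c = 24 mm.
Column 4 starts at margin + 3·(column + gutter) = 30 + 3·29 = 117 mm.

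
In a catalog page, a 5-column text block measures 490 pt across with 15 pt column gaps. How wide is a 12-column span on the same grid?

1197 pt

490 − 4·15 = 430; ÷5 gives c = 86 pt.
Span of 12: 12·86 + 11·15 = 1032 + 165 = 1197 pt.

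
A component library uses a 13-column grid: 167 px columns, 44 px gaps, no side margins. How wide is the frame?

2699 px

Frame = 13·167 + 12·44 = 2171 + 528 = 2699 px.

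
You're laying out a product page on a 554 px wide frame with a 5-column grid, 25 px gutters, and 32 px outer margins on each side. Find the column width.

78 px

Subtract both margins: 554 − 2·32 = 490 px.
5c + 4·25 = 490 → 5c = 390 → c = 78 px.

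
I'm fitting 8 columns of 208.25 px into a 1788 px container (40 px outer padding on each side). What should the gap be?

Content width = 1788 − 2·40 = 1708 px.
8·208.25 + 7g = 1708 → 7g = 42 → g = 6 px.

6 px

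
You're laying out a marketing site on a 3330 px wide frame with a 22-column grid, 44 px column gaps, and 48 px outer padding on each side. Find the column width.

105 px

Inside the margins: 3330 − 96 = 3234 px.
Subtracting 21 column gaps of 44 leaves 2310 for 22 columns, so c = 105 px.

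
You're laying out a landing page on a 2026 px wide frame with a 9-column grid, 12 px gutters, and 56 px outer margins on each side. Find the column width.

Content width = 2026 − 2·56 = 1914 px.
Subtracting 8 gutters of 12 leaves 1818 for 9 columns, so c = 202 px.

202 px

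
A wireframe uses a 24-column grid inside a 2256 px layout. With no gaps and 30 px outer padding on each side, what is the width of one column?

Subtract both margins: 2256 − 2·30 = 2196 px.
24c = 2196 → c = 91.5 px.

91.5 px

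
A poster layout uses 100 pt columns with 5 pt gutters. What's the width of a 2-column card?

2-column span = 2·100 + 1·5 = 205 pt.

205 pt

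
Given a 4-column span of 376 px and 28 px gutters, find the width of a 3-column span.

275 px

Subtracting 3 gutters of 28 leaves 292 for 4 columns, so c = 73 px.
3 columns plus 2 gutters: 219 + 56 = 275 px.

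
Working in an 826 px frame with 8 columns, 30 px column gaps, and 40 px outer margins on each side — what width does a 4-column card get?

358 px

Inside the margins: 826 − 80 = 746 px.
746 − 7·30 = 536; ÷8 gives c = 67 px.
4 columns plus 3 column gaps: 268 + 90 = 358 px.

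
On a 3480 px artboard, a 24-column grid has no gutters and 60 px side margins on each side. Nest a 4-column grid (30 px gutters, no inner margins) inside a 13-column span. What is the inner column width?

432.5 px

Outer content = 3480 − 2·60 = 3360 px.
24c = 3360 → c = 140 px.
13-column span = 13·140 = 1820 px.
4 columns + 3 gutters: 4d + 3·30 = 1820.
4d = 1820 − 90 = 1730, so d = 432.5 px.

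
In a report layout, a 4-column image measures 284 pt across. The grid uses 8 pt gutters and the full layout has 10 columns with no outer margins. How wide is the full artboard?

4 columns + 3 gutters: 4c + 3·8 = 284.
4c = 284 − 24 = 260, so c = 65 pt.
Summing: 650 + 72 = 722 pt.

722 pt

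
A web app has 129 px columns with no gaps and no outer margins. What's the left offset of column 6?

645 px

Before column 6: 5 columns + 5 gaps.
Offset = 5·(129 + 0) = 5·129 = 645 px.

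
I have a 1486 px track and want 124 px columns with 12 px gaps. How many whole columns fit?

11 columns: 11·124 + 10·12 = 1484 px ≤ 1486.
12 columns: 1620 px > 1486. So 11.

11 columns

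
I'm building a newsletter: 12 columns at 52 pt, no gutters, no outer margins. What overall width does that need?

624 pt

Total width: 12·52 = 624 pt.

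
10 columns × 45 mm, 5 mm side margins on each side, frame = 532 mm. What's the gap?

Content width = 532 − 2·5 = 522 mm.
Columns use 450 mm, leaving 72 mm across 9 gaps = 8 mm each.

8 mm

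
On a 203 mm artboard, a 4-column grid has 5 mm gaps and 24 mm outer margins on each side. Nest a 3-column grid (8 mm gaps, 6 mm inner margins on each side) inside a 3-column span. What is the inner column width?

29 mm

Inside the margins: 203 − 48 = 155 mm.
Subtracting 3 gaps of 5 leaves 140 for 4 columns, so c = 35 mm.
3 columns plus 2 gaps: 105 + 10 = 115 mm.
Inner content = 115 − 2·6 = 103 mm.
3 columns + 2 gaps: 3d + 2·8 = 103.
3d = 103 − 16 = 87, so d = 29 mm.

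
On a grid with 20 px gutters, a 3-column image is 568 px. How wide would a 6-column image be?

Subtracting 2 gutters of 20 leaves 528 for 3 columns, so c = 176 px.
Span of 6: 6·176 + 5·20 = 1056 + 100 = 1156 px.

1156 px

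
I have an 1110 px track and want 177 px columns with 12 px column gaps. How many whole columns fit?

5 columns

k columns need k·177 + (k−1)·12 = k·189 − 12.
k·189 − 12 ≤ 1110 → k ≤ 1122 / 189 ≈ 5.94, so k = 5.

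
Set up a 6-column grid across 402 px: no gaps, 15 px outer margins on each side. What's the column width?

62 px

Inside the margins: 402 − 30 = 372 px.
6c = 372 → c = 62 px.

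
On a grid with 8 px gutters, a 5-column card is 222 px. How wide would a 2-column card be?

84 px

Subtracting 4 gutters of 8 leaves 190 for 5 columns, so c = 38 px.
Span of 2: 2·38 + 1·8 = 76 + 8 = 84 px.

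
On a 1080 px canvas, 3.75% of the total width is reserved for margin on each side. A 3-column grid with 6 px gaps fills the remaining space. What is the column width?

1080 × (1 − 2·3.75%) = 1080 × 92.5% = 999 px for the columns.
999 − 2·6 = 987; ÷3 gives c = 329 px.

329 px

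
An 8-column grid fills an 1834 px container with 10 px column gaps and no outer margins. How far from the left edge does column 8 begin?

1834 − 7·10 = 1764; ÷8 gives c = 220.5 px.
Each column+gutter stride is 230.5 px; with no margin, 7 of them is 1613.5 px.

1613.5 px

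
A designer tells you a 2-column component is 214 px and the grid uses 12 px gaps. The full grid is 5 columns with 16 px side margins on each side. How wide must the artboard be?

2c + 1·12 = 214 → 2c = 202 → c = 101 px.
Total width: 2·16 + 5·101 + 4·12 = 585 px.

585 px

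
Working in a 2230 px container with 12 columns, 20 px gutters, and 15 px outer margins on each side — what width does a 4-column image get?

720 px

Subtract both margins: 2230 − 2·15 = 2200 px.
Subtracting 11 gutters of 20 leaves 1980 for 12 columns, so c = 165 px.
4 columns plus 3 gutters: 660 + 60 = 720 px.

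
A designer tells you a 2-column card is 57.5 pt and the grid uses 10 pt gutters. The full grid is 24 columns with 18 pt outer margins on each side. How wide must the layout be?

836 pt

57.5 − 1·10 = 47.5; ÷2 gives c = 23.75 pt.
Layout = 2·18 + 24·23.75 + 23·10 = 36 + 570 + 230 = 836 pt.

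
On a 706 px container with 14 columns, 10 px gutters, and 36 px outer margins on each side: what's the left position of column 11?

Inside the margins: 706 − 72 = 634 px.
634 − 13·10 = 504; ÷14 gives c = 36 px.
Column 11 starts at margin + 10·(column + gutter) = 36 + 10·46 = 496 px.

496 px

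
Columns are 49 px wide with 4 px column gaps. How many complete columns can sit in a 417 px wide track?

k columns need k·49 + (k−1)·4 = k·53 − 4.
k·53 − 4 ≤ 417 → k ≤ 421 / 53 ≈ 7.94, so k = 7.

7 columns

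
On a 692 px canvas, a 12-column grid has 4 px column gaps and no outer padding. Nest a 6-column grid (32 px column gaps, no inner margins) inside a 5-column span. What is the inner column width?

21 px

12 columns + 11 column gaps: 12c + 11·4 = 692.
12c = 692 − 44 = 648, so c = 54 px.
Span of 5: 5·54 + 4·4 = 270 + 16 = 286 px.
286 − 5·32 = 126; ÷6 gives d = 21 px.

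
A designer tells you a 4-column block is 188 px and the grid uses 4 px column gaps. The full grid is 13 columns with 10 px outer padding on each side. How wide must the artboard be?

640 px

4 columns + 3 column gaps: 4c + 3·4 = 188.
4c = 188 − 12 = 176, so c = 44 px.
Adding margins, columns and gutters: 20 + 572 + 48 = 640 px.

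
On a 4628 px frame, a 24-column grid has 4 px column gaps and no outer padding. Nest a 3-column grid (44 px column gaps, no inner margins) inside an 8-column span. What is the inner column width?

4628 − 23·4 = 4536; ÷24 gives c = 189 px.
Span of 8: 8·189 + 7·4 = 1512 + 28 = 1540 px.
Subtracting 2 column gaps of 44 leaves 1452 for 3 columns, so d = 484 px.

484 px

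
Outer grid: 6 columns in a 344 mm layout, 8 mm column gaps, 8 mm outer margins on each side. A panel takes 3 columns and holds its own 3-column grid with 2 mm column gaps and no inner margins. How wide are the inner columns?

52 mm

Outer content = 344 − 2·8 = 328 mm.
Subtracting 5 column gaps of 8 leaves 288 for 6 columns, so c = 48 mm.
Span of 3: 3·48 + 2·8 = 144 + 16 = 160 mm.
3d + 2·2 = 160 → 3d = 156 → d = 52 mm.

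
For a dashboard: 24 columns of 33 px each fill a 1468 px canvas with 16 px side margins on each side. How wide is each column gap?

Inside the margins: 1468 − 32 = 1436 px.
24·33 + 23g = 1436 → 23g = 644 → g = 28 px.

28 px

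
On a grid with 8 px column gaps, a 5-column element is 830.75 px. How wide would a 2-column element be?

5c + 4·8 = 830.75 → 5c = 798.75 → c = 159.75 px.
2-column span = 2·159.75 + 1·8 = 327.5 px.

327.5 px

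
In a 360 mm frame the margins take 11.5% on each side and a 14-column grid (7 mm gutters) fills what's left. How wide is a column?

13.3 mm

Margins: 11.5% × 360 = 41.4 mm each, so content = 360 − 82.8 = 277.2 mm.
Subtracting 13 gutters of 7 leaves 186.2 for 14 columns, so c = 13.3 mm.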